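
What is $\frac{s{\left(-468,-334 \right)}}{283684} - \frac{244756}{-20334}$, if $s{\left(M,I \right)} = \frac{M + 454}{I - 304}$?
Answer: $\frac{11074621167257}{920064657732} \approx 12.037$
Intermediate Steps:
$s{\left(M,I \right)} = \frac{454 + M}{-304 + I}$
$\frac{s{\left(-468,-334 \right)}}{283684} - \frac{244756}{-20334} = \frac{\frac{1}{-304 - 334} \left(454 - 468\right)}{283684} - \frac{244756}{-20334} = \frac{1}{-638} \left(-14\right) \frac{1}{283684} - - \frac{122378}{10167} = \left(- \frac{1}{638}\right) \left(-14\right) \frac{1}{283684} + \frac{122378}{10167} = \frac{7}{319} \cdot \frac{1}{283684} + \frac{122378}{10167} = \frac{7}{90495196} + \frac{122378}{10167} = \frac{11074621167257}{920064657732}$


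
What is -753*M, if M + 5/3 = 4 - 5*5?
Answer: 17068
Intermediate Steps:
M = -68/3 (M = -5/3 + (4 - 5*5) = -5/3 + (4 - 25) = -5/3 - 21 = -68/3 ≈ -22.667)
-753*M = -753*(-68/3) = 17068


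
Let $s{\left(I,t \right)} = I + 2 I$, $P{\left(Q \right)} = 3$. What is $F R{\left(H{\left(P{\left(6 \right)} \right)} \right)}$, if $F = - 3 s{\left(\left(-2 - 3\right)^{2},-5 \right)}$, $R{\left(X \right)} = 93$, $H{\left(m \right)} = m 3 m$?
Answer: $-20925$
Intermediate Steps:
$H{\left(m \right)} = 3 m^{2}$ ($H{\left(m \right)} = 3 m m = 3 m^{2}$)
$s{\left(I,t \right)} = 3 I$
$F = -225$ ($F = - 3 \cdot 3 \left(-2 - 3\right)^{2} = - 3 \cdot 3 \left(-5\right)^{2} = - 3 \cdot 3 \cdot 25 = \left(-3\right) 75 = -225$)
$F R{\left(H{\left(P{\left(6 \right)} \right)} \right)} = \left(-225\right) 93 = -20925$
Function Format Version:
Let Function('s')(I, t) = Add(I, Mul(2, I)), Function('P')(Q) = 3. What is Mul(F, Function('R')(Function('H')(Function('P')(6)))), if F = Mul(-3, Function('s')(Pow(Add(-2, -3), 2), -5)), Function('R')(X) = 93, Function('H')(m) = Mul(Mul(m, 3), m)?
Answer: -20925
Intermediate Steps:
Function('H')(m) = Mul(3, Pow(m, 2)) (Function('H')(m) = Mul(Mul(3, m), m) = Mul(3, Pow(m, 2)))
Function('s')(I, t) = Mul(3, I)
F = -225 (F = Mul(-3, Mul(3, Pow(Add(-2, -3), 2))) = Mul(-3, Mul(3, Pow(-5, 2))) = Mul(-3, Mul(3, 25)) = Mul(-3, 75) = -225)
Mul(F, Function('R')(Function('H')(Function('P')(6)))) = Mul(-225, 93) = -20925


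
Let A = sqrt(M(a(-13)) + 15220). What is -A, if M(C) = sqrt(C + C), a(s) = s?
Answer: -sqrt(15220 + I*sqrt(26)) ≈ -123.37 - 0.020666*I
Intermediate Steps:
M(C) = sqrt(2)*sqrt(C) (M(C) = sqrt(2*C) = sqrt(2)*sqrt(C))
A = sqrt(15220 + I*sqrt(26)) (A = sqrt(sqrt(2)*sqrt(-13) + 15220) = sqrt(sqrt(2)*(I*sqrt(13)) + 15220) = sqrt(I*sqrt(26) + 15220) = sqrt(15220 + I*sqrt(26)) ≈ 123.37 + 0.0207*I)
-A = -sqrt(15220 + I*sqrt(26))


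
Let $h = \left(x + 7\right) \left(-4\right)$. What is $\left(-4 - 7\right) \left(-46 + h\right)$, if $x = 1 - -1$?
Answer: $902$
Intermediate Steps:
$x = 2$ ($x = 1 + 1 = 2$)
$h = -36$ ($h = \left(2 + 7\right) \left(-4\right) = 9 \left(-4\right) = -36$)
$\left(-4 - 7\right) \left(-46 + h\right) = \left(-4 - 7\right) \left(-46 - 36\right) = \left(-4 - 7\right) \left(-82\right) = \left(-11\right) \left(-82\right) = 902$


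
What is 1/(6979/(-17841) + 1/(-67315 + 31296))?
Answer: -642614979/251394442 ≈ -2.5562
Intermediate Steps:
1/(6979/(-17841) + 1/(-67315 + 31296)) = 1/(6979*(-1/17841) + 1/(-36019)) = 1/(-6979/17841 - 1/36019) = 1/(-251394442/642614979) = -642614979/251394442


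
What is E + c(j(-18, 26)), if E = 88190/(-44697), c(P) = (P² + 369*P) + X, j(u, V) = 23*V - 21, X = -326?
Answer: 24382840462/44697 ≈ 5.4551e+5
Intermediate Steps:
j(u, V) = -21 + 23*V
c(P) = -326 + P² + 369*P (c(P) = (P² + 369*P) - 326 = -326 + P² + 369*P)
E = -88190/44697 (E = 88190*(-1/44697) = -88190/44697 ≈ -1.9731)
E + c(j(-18, 26)) = -88190/44697 + (-326 + (-21 + 23*26)² + 369*(-21 + 23*26)) = -88190/44697 + (-326 + (-21 + 598)² + 369*(-21 + 598)) = -88190/44697 + (-326 + 577² + 369*577) = -88190/44697 + (-326 + 332929 + 212913) = -88190/44697 + 545516 = 24382840462/44697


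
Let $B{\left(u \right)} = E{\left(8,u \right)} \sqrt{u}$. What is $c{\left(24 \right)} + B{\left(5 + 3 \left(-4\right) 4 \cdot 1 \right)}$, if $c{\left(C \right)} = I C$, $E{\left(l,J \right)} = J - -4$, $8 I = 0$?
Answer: $- 39 i \sqrt{43} \approx - 255.74 i$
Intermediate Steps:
$I = 0$ ($I = \frac{1}{8} \cdot 0 = 0$)
$E{\left(l,J \right)} = 4 + J$ ($E{\left(l,J \right)} = J + 4 = 4 + J$)
$B{\left(u \right)} = \sqrt{u} \left(4 + u\right)$ ($B{\left(u \right)} = \left(4 + u\right) \sqrt{u} = \sqrt{u} \left(4 + u\right)$)
$c{\left(C \right)} = 0$ ($c{\left(C \right)} = 0 C = 0$)
$c{\left(24 \right)} + B{\left(5 + 3 \left(-4\right) 4 \cdot 1 \right)} = 0 + \sqrt{5 + 3 \left(-4\right) 4 \cdot 1} \left(4 + \left(5 + 3 \left(-4\right) 4 \cdot 1\right)\right) = 0 + \sqrt{5 + \left(-12\right) 4 \cdot 1} \left(4 + \left(5 + \left(-12\right) 4 \cdot 1\right)\right) = 0 + \sqrt{5 - 48} \left(4 + \left(5 - 48\right)\right) = 0 + \sqrt{-43} \left(4 - 43\right) = 0 + i \sqrt{43} \left(-39\right) = 0 - 39 i \sqrt{43} = - 39 i \sqrt{43}$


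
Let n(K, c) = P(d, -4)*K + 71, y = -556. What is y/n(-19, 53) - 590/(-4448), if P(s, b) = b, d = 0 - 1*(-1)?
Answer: -1193179/326928 ≈ -3.6497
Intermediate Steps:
d = 1 (d = 0 + 1 = 1)
n(K, c) = 71 - 4*K (n(K, c) = -4*K + 71 = 71 - 4*K)
y/n(-19, 53) - 590/(-4448) = -556/(71 - 4*(-19)) - 590/(-4448) = -556/(71 + 76) - 590*(-1/4448) = -556/147 + 295/2224 = -1193179/326928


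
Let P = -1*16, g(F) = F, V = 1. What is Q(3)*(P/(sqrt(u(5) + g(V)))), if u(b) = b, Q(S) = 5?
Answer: -40*sqrt(6)/3 ≈ -32.660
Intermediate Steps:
P = -16
Q(3)*(P/(sqrt(u(5) + g(V)))) = 5*(-16/sqrt(5 + 1)) = 5*(-16*sqrt(6)/6) = 5*(-8*sqrt(6)/3) = -40*sqrt(6)/3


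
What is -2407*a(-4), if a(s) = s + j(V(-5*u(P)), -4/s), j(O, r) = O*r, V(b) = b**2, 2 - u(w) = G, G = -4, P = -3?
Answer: -2156672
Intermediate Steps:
u(w) = 6 (u(w) = 2 - 1*(-4) = 2 + 4 = 6)
a(s) = s - 3600/s (a(s) = s + (-5*6)**2*(-4/s) = s + (-30)**2*(-4/s) = s + 900*(-4/s) = s - 3600/s)
-2407*a(-4) = -2407*(-4 - 3600/(-4)) = -2407*(-4 - 3600*(-1/4)) = -2407*(-4 + 900) = -2407*896 = -2156672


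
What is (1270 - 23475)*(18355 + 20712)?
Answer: -867482735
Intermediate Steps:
(1270 - 23475)*(18355 + 20712) = -22205*39067 = -867482735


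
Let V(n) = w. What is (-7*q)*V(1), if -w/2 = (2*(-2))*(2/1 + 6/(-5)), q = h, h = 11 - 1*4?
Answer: -1568/5 ≈ -313.60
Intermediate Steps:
h = 7 (h = 11 - 4 = 7)
q = 7
w = 32/5 (w = -2*2*(-2)*(2/1 + 6/(-5)) = -(-8)*(2*1 + 6*(-⅕)) = -(-8)*(2 - 6/5) = -(-8)*4/5 = -2*(-16/5) = 32/5 ≈ 6.4000)
V(n) = 32/5
(-7*q)*V(1) = -7*7*(32/5) = -49*32/5 = -1568/5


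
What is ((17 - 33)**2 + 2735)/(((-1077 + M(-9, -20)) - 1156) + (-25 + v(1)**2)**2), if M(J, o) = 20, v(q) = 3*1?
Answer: -2991/1957 ≈ -1.5284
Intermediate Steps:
v(q) = 3
((17 - 33)**2 + 2735)/(((-1077 + M(-9, -20)) - 1156) + (-25 + v(1)**2)**2) = ((17 - 33)**2 + 2735)/(((-1077 + 20) - 1156) + (-25 + 3**2)**2) = ((-16)**2 + 2735)/((-1057 - 1156) + (-25 + 9)**2) = (256 + 2735)/(-2213 + (-16)**2) = 2991/(-2213 + 256) = 2991/(-1957) = 2991*(-1/1957) = -2991/1957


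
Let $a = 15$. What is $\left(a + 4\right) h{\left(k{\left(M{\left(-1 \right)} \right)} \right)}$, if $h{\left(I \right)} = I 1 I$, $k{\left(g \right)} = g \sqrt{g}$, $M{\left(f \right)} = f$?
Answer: $-19$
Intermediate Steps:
$k{\left(g \right)} = g^{\frac{3}{2}}$
$h{\left(I \right)} = I^{2}$ ($h{\left(I \right)} = I I = I^{2}$)
$\left(a + 4\right) h{\left(k{\left(M{\left(-1 \right)} \right)} \right)} = \left(15 + 4\right) \left(\left(-1\right)^{\frac{3}{2}}\right)^{2} = 19 \left(- i\right)^{2} = 19 \left(-1\right) = -19$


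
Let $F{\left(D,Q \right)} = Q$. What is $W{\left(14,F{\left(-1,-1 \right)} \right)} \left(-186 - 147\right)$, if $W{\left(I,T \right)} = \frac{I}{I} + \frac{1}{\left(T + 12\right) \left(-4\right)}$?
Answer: $- \frac{14319}{44} \approx -325.43$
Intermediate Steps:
$W{\left(I,T \right)} = 1 - \frac{1}{4 \left(12 + T\right)}$ ($W{\left(I,T \right)} = 1 + \frac{1}{12 + T} \left(- \frac{1}{4}\right) = 1 - \frac{1}{4 \left(12 + T\right)}$)
$W{\left(14,F{\left(-1,-1 \right)} \right)} \left(-186 - 147\right) = \frac{\frac{47}{4} - 1}{12 - 1} \left(-186 - 147\right) = \frac{1}{11} \cdot \frac{43}{4} \left(-333\right) = \frac{43}{44} \left(-333\right) = - \frac{14319}{44}$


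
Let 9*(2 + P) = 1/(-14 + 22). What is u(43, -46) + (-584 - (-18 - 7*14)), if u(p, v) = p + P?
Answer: -30743/72 ≈ -426.99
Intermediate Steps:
P = -143/72 (P = -2 + 1/(9*(-14 + 22)) = -2 + (1/9)/8 = -2 + (1/9)*(1/8) = -2 + 1/72 = -143/72 ≈ -1.9861)
u(p, v) = -143/72 + p (u(p, v) = p - 143/72 = -143/72 + p)
u(43, -46) + (-584 - (-18 - 7*14)) = (-143/72 + 43) + (-584 - (-18 - 7*14)) = 2953/72 + (-584 - (-18 - 98)) = 2953/72 + (-584 - 1*(-116)) = 2953/72 + (-584 + 116) = 2953/72 - 468 = -30743/72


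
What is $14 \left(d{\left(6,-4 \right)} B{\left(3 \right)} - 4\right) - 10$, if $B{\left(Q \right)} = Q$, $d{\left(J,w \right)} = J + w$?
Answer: $18$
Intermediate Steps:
$14 \left(d{\left(6,-4 \right)} B{\left(3 \right)} - 4\right) - 10 = 14 \left(\left(6 - 4\right) 3 - 4\right) - 10 = 14 \left(2 \cdot 3 - 4\right) - 10 = 14 \left(6 - 4\right) - 10 = 14 \cdot 2 - 10 = 28 - 10 = 18$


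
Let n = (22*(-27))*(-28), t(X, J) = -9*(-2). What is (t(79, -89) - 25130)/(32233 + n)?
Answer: -25112/48865 ≈ -0.51391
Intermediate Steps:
t(X, J) = 18
n = 16632 (n = -594*(-28) = 16632)
(t(79, -89) - 25130)/(32233 + n) = (18 - 25130)/(32233 + 16632) = -25112/48865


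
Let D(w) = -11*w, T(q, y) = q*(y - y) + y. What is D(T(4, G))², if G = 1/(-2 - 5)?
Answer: 121/49 ≈ 2.4694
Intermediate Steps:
G = -⅐ (G = 1/(-7) = -⅐ ≈ -0.14286)
T(q, y) = y (T(q, y) = q*0 + y = 0 + y = y)
D(T(4, G))² = (-11*(-⅐))² = (11/7)² = 121/49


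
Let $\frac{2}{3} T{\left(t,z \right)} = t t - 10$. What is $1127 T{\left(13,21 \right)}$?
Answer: $\frac{537579}{2} \approx 2.6879 \cdot 10^{5}$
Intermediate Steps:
$T{\left(t,z \right)} = -15 + \frac{3 t^{2}}{2}$ ($T{\left(t,z \right)} = \frac{3 \left(t t - 10\right)}{2} = \frac{3 \left(t^{2} - 10\right)}{2} = \frac{3 \left(-10 + t^{2}\right)}{2} = -15 + \frac{3 t^{2}}{2}$)
$1127 T{\left(13,21 \right)} = 1127 \left(-15 + \frac{3 \cdot 13^{2}}{2}\right) = 1127 \left(-15 + \frac{3}{2} \cdot 169\right) = 1127 \left(-15 + \frac{507}{2}\right) = 1127 \cdot \frac{477}{2} = \frac{537579}{2}$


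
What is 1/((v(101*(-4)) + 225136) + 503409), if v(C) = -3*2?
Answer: 1/728539 ≈ 1.3726e-6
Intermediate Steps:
v(C) = -6
1/((v(101*(-4)) + 225136) + 503409) = 1/((-6 + 225136) + 503409) = 1/(225130 + 503409) = 1/728539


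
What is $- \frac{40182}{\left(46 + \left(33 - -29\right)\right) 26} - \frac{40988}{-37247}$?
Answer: $- \frac{230260775}{17431596} \approx -13.209$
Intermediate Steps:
$- \frac{40182}{\left(46 + \left(33 - -29\right)\right) 26} - \frac{40988}{-37247} = - \frac{40182}{\left(46 + \left(33 + 29\right)\right) 26} - - \frac{40988}{37247} = - \frac{40182}{\left(46 + 62\right) 26} + \frac{40988}{37247} = - \frac{40182}{108 \cdot 26} + \frac{40988}{37247} = - \frac{40182}{2808} + \frac{40988}{37247} = \left(-40182\right) \frac{1}{2808} + \frac{40988}{37247} = - \frac{6697}{468} + \frac{40988}{37247} = - \frac{230260775}{17431596}$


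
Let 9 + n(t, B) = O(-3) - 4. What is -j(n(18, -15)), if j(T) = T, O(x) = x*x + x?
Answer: 7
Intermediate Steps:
O(x) = x + x**2 (O(x) = x**2 + x = x + x**2)
n(t, B) = -7 (n(t, B) = -9 + (-3*(1 - 3) - 4) = -9 + (-3*(-2) - 4) = -9 + (6 - 4) = -9 + 2 = -7)
-j(n(18, -15)) = -1*(-7) = 7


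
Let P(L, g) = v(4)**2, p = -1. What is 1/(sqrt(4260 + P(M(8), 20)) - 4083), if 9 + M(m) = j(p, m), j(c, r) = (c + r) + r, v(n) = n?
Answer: -4083/16666613 - 2*sqrt(1069)/16666613 ≈ -0.00024890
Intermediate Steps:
j(c, r) = c + 2*r
M(m) = -10 + 2*m (M(m) = -9 + (-1 + 2*m) = -10 + 2*m)
P(L, g) = 16 (P(L, g) = 4**2 = 16)
1/(sqrt(4260 + P(M(8), 20)) - 4083) = 1/(sqrt(4260 + 16) - 4083) = 1/(sqrt(4276) - 4083) = 1/(2*sqrt(1069) - 4083) = 1/(-4083 + 2*sqrt(1069))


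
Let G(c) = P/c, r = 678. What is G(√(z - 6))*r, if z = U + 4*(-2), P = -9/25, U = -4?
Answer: 1017*I*√2/25 ≈ 57.53*I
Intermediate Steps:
P = -9/25 (P = -9*1/25 = -9/25 ≈ -0.36000)
z = -12 (z = -4 + 4*(-2) = -4 - 8 = -12)
G(c) = -9/(25*c)
G(√(z - 6))*r = -9/(25*√(-12 - 6))*678 = -9*(-I*√2/6)/25*678 = -(-3)*I*√2/50*678 = (3*I*√2/50)*678 = 1017*I*√2/25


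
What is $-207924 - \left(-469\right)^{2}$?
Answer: $-427885$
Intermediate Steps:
$-207924 - \left(-469\right)^{2} = -207924 - 219961 = -427885$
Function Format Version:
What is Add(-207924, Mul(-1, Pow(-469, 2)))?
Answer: -427885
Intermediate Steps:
Add(-207924, Mul(-1, Pow(-469, 2))) = Add(-207924, Mul(-1, 219961)) = Add(-207924, -219961) = -427885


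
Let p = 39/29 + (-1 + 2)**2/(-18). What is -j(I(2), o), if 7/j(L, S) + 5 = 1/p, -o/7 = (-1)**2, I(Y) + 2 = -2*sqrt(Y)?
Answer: 4711/2843 ≈ 1.6571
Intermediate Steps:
p = 673/522 (p = 39*(1/29) + 1**2*(-1/18) = 39/29 + 1*(-1/18) = 39/29 - 1/18 = 673/522 ≈ 1.2893)
I(Y) = -2 - 2*sqrt(Y)
o = -7 (o = -7*(-1)**2 = -7*1 = -7)
j(L, S) = -4711/2843 (j(L, S) = 7/(-5 + 1/(673/522)) = 7/(-5 + 522/673) = 7/(-2843/673) = 7*(-673/2843) = -4711/2843)
-j(I(2), o) = -1*(-4711/2843) = 4711/2843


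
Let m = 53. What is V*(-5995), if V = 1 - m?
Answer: 311740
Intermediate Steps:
V = -52 (V = 1 - 1*53 = 1 - 53 = -52)
V*(-5995) = -52*(-5995) = 311740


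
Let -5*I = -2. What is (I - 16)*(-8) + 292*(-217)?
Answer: -316196/5 ≈ -63239.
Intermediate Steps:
I = ⅖ (I = -⅕*(-2) = ⅖ ≈ 0.40000)
(I - 16)*(-8) + 292*(-217) = (⅖ - 16)*(-8) + 292*(-217) = -78/5*(-8) - 63364 = 624/5 - 63364 = -316196/5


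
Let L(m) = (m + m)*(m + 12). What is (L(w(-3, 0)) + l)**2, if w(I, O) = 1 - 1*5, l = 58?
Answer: 36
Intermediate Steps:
w(I, O) = -4 (w(I, O) = 1 - 5 = -4)
L(m) = 2*m*(12 + m) (L(m) = (2*m)*(12 + m) = 2*m*(12 + m))
(L(w(-3, 0)) + l)**2 = (2*(-4)*(12 - 4) + 58)**2 = (2*(-4)*8 + 58)**2 = (-64 + 58)**2 = (-6)**2 = 36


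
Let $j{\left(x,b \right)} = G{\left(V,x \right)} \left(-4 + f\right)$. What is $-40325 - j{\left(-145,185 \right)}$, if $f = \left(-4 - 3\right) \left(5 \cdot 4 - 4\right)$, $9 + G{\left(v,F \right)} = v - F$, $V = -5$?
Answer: $-25129$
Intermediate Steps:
$G{\left(v,F \right)} = -9 + v - F$ ($G{\left(v,F \right)} = -9 - \left(F - v\right) = -9 + v - F$)
$f = -112$ ($f = - 7 \left(20 - 4\right) = \left(-7\right) 16 = -112$)
$j{\left(x,b \right)} = 1624 + 116 x$ ($j{\left(x,b \right)} = \left(-9 - 5 - x\right) \left(-4 - 112\right) = \left(-14 - x\right) \left(-116\right) = 1624 + 116 x$)
$-40325 - j{\left(-145,185 \right)} = -40325 - \left(1624 + 116 \left(-145\right)\right) = -40325 - \left(1624 - 16820\right) = -40325 - -15196 = -40325 + 15196 = -25129$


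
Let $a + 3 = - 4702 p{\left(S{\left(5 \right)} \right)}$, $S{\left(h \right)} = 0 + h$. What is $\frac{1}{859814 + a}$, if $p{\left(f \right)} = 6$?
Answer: $\frac{1}{831599} \approx 1.2025 \cdot 10^{-6}$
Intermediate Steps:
$S{\left(h \right)} = h$
$a = -28215$ ($a = -3 - 28212 = -28215$)
$\frac{1}{859814 + a} = \frac{1}{859814 - 28215} = \frac{1}{831599}$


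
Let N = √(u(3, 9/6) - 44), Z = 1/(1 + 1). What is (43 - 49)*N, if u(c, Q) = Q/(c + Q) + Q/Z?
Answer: -2*I*√366 ≈ -38.262*I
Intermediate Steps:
Z = ½ (Z = 1/2 = ½ ≈ 0.50000)
u(c, Q) = 2*Q + Q/(Q + c) (u(c, Q) = Q/(c + Q) + Q/(½) = Q/(Q + c) + Q*2 = Q/(Q + c) + 2*Q = 2*Q + Q/(Q + c))
N = I*√366/3 (N = √((9/6)*(1 + 2*(9/6) + 2*3)/(9/6 + 3) - 44) = √((9*(⅙))*(1 + 2*(9*(⅙)) + 6)/(9*(⅙) + 3) - 44) = √(3*(1 + 2*(3/2) + 6)/(2*(3/2 + 3)) - 44) = √(3*(1 + 3 + 6)/(2*(9/2)) - 44) = √((3/2)*(2/9)*10 - 44) = √(10/3 - 44) = √(-122/3) = I*√366/3 ≈ 6.377*I)
(43 - 49)*N = (43 - 49)*(I*√366/3) = -2*I*√366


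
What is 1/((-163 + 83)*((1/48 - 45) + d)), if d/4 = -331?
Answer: 3/328555 ≈ 9.1309e-6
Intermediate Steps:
d = -1324 (d = 4*(-331) = -1324)
1/((-163 + 83)*((1/48 - 45) + d)) = 1/((-163 + 83)*((1/48 - 45) - 1324)) = 1/(-80*((1/48 - 45) - 1324)) = 1/(-80*(-2159/48 - 1324)) = 1/(-80*(-65711/48)) = 1/(328555/3) = 3/328555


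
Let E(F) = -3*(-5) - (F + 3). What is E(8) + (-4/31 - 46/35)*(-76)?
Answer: 123356/1085 ≈ 113.69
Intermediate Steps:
E(F) = 12 - F (E(F) = 15 - (3 + F) = 15 + (-3 - F) = 12 - F)
E(8) + (-4/31 - 46/35)*(-76) = (12 - 1*8) + (-4/31 - 46/35)*(-76) = (12 - 8) + (-4*1/31 - 46*1/35)*(-76) = 4 + (-4/31 - 46/35)*(-76) = 4 - 1566/1085*(-76) = 4 + 119016/1085 = 123356/1085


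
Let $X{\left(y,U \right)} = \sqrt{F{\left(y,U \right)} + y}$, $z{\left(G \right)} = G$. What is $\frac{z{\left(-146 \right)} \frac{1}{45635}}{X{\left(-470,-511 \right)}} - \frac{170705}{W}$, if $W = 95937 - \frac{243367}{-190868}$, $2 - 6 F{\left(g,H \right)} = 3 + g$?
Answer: $- \frac{32582121940}{18311546683} + \frac{146 i \sqrt{14106}}{107287885} \approx -1.7793 + 0.00016162 i$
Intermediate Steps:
$F{\left(g,H \right)} = - \frac{1}{6} - \frac{g}{6}$ ($F{\left(g,H \right)} = \frac{1}{3} - \frac{3 + g}{6} = \frac{1}{3} - \left(\frac{1}{2} + \frac{g}{6}\right) = - \frac{1}{6} - \frac{g}{6}$)
$X{\left(y,U \right)} = \sqrt{- \frac{1}{6} + \frac{5 y}{6}}$ ($X{\left(y,U \right)} = \sqrt{\left(- \frac{1}{6} - \frac{y}{6}\right) + y} = \sqrt{- \frac{1}{6} + \frac{5 y}{6}}$)
$W = \frac{18311546683}{190868}$ ($W = 95937 - - \frac{243367}{190868} = 95937 + \frac{243367}{190868} = \frac{18311546683}{190868} \approx 95938.0$)
$\frac{z{\left(-146 \right)} \frac{1}{45635}}{X{\left(-470,-511 \right)}} - \frac{170705}{W} = \frac{\left(-146\right) \frac{1}{45635}}{\frac{1}{6} \sqrt{-6 + 30 \left(-470\right)}} - \frac{170705}{\frac{18311546683}{190868}} = \frac{\left(-146\right) \frac{1}{45635}}{\frac{1}{6} \sqrt{-6 - 14100}} - \frac{32582121940}{18311546683} = - \frac{146}{45635 \frac{\sqrt{-14106}}{6}} - \frac{32582121940}{18311546683} = - \frac{146}{45635 \frac{i \sqrt{14106}}{6}} - \frac{32582121940}{18311546683} = - \frac{146 \left(- \frac{i \sqrt{14106}}{2351}\right)}{45635} - \frac{32582121940}{18311546683} = \frac{146 i \sqrt{14106}}{107287885} - \frac{32582121940}{18311546683} = - \frac{32582121940}{18311546683} + \frac{146 i \sqrt{14106}}{107287885}$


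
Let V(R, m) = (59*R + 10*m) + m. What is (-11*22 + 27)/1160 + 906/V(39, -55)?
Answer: 8579/24592 ≈ 0.34885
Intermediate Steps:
V(R, m) = 11*m + 59*R (V(R, m) = (10*m + 59*R) + m = 11*m + 59*R)
(-11*22 + 27)/1160 + 906/V(39, -55) = (-11*22 + 27)/1160 + 906/(11*(-55) + 59*39) = (-242 + 27)*(1/1160) + 906/(-605 + 2301) = -215*1/1160 + 906/1696 = -43/232 + 906*(1/1696) = -43/232 + 453/848 = 8579/24592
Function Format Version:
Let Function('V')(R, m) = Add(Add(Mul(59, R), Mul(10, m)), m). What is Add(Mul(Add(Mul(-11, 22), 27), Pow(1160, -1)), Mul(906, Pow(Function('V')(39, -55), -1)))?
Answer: Rational(8579, 24592) ≈ 0.34885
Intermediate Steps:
Function('V')(R, m) = Add(Mul(11, m), Mul(59, R)) (Function('V')(R, m) = Add(Add(Mul(10, m), Mul(59, R)), m) = Add(Mul(11, m), Mul(59, R)))
Add(Mul(Add(Mul(-11, 22), 27), Pow(1160, -1)), Mul(906, Pow(Function('V')(39, -55), -1))) = Add(Mul(Add(Mul(-11, 22), 27), Pow(1160, -1)), Mul(906, Pow(Add(Mul(11, -55), Mul(59, 39)), -1))) = Add(Mul(Add(-242, 27), Rational(1, 1160)), Mul(906, Pow(Add(-605, 2301), -1))) = Add(Mul(-215, Rational(1, 1160)), Mul(906, Pow(1696, -1))) = Add(Rational(-43, 232), Mul(906, Rational(1, 1696))) = Add(Rational(-43, 232), Rational(453, 848)) = Rational(8579, 24592)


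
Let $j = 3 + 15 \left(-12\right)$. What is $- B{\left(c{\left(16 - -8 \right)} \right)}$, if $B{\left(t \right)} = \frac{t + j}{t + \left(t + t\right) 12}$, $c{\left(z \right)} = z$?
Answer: $\frac{51}{200} \approx 0.255$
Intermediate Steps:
$j = -177$ ($j = 3 - 180 = -177$)
$B{\left(t \right)} = \frac{-177 + t}{25 t}$ ($B{\left(t \right)} = \frac{t - 177}{t + \left(t + t\right) 12} = \frac{-177 + t}{t + 2 t 12} = \frac{-177 + t}{t + 24 t} = \frac{-177 + t}{25 t}$)
$- B{\left(c{\left(16 - -8 \right)} \right)} = - \frac{-177 + \left(16 - -8\right)}{25 \left(16 - -8\right)} = - \frac{-177 + \left(16 + 8\right)}{25 \left(16 + 8\right)} = - \frac{-177 + 24}{25 \cdot 24} = - \frac{-153}{25 \cdot 24} = \left(-1\right) \left(- \frac{51}{200}\right) = \frac{51}{200}$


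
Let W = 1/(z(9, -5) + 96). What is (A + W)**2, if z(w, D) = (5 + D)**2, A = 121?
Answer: 134954689/9216 ≈ 14644.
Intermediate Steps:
W = 1/96 (W = 1/((5 - 5)**2 + 96) = 1/(0**2 + 96) = 1/(0 + 96) = 1/96 ≈ 0.010417)
(A + W)**2 = (121 + 1/96)**2 = (11617/96)**2 = 134954689/9216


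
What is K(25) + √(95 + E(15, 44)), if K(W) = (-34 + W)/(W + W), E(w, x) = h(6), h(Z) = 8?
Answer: -9/50 + √103 ≈ 9.9689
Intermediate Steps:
E(w, x) = 8
K(W) = (-34 + W)/(2*W) (K(W) = (-34 + W)/((2*W)) = (-34 + W)*(1/(2*W)) = (-34 + W)/(2*W))
K(25) + √(95 + E(15, 44)) = (½)*(-34 + 25)/25 + √(95 + 8) = (½)*(1/25)*(-9) + √103 = -9/50 + √103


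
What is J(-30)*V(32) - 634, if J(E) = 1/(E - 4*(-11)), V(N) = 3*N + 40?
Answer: -4370/7 ≈ -624.29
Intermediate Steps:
V(N) = 40 + 3*N
J(E) = 1/(44 + E) (J(E) = 1/(E + 44) = 1/(44 + E))
J(-30)*V(32) - 634 = (40 + 3*32)/(44 - 30) - 634 = (40 + 96)/14 - 634 = (1/14)*136 - 634 = 68/7 - 634 = -4370/7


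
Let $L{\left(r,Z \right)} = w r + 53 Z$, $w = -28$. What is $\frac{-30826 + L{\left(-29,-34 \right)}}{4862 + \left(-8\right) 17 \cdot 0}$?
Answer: $- \frac{15908}{2431} \approx -6.5438$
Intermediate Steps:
$L{\left(r,Z \right)} = - 28 r + 53 Z$
$\frac{-30826 + L{\left(-29,-34 \right)}}{4862 + \left(-8\right) 17 \cdot 0} = \frac{-30826 + \left(\left(-28\right) \left(-29\right) + 53 \left(-34\right)\right)}{4862 + \left(-8\right) 17 \cdot 0} = \frac{-30826 + \left(812 - 1802\right)}{4862 - 0} = \frac{-30826 - 990}{4862 + 0} = - \frac{31816}{4862} = \left(-31816\right) \frac{1}{4862} = - \frac{15908}{2431}$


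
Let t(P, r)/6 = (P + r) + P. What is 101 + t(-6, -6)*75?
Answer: -7999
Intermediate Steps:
t(P, r) = 6*r + 12*P (t(P, r) = 6*((P + r) + P) = 6*(r + 2*P) = 6*r + 12*P)
101 + t(-6, -6)*75 = 101 + (6*(-6) + 12*(-6))*75 = 101 + (-36 - 72)*75 = 101 - 108*75 = 101 - 8100 = -7999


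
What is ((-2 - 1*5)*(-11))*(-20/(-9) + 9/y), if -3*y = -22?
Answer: 4781/18 ≈ 265.61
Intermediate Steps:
y = 22/3 (y = -⅓*(-22) = 22/3 ≈ 7.3333)
((-2 - 1*5)*(-11))*(-20/(-9) + 9/y) = ((-2 - 1*5)*(-11))*(-20/(-9) + 9/(22/3)) = ((-2 - 5)*(-11))*(-20*(-⅑) + 9*(3/22)) = (-7*(-11))*(20/9 + 27/22) = 77*(683/198) = 4781/18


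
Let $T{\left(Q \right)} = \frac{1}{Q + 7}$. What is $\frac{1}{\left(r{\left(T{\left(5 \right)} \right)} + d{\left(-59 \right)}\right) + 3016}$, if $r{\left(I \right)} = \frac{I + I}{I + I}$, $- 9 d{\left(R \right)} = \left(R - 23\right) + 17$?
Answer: $\frac{9}{27218} \approx 0.00033066$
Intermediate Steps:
$d{\left(R \right)} = \frac{2}{3} - \frac{R}{9}$ ($d{\left(R \right)} = - \frac{\left(R - 23\right) + 17}{9} = - \frac{\left(-23 + R\right) + 17}{9} = - \frac{-6 + R}{9} = \frac{2}{3} - \frac{R}{9}$)
$T{\left(Q \right)} = \frac{1}{7 + Q}$
$r{\left(I \right)} = 1$ ($r{\left(I \right)} = \frac{2 I}{2 I} = 2 I \frac{1}{2 I} = 1$)
$\frac{1}{\left(r{\left(T{\left(5 \right)} \right)} + d{\left(-59 \right)}\right) + 3016} = \frac{1}{\left(1 + \left(\frac{2}{3} - - \frac{59}{9}\right)\right) + 3016} = \frac{1}{\left(1 + \left(\frac{2}{3} + \frac{59}{9}\right)\right) + 3016} = \frac{1}{\left(1 + \frac{65}{9}\right) + 3016} = \frac{1}{\frac{74}{9} + 3016} = \frac{1}{\frac{27218}{9}} = \frac{9}{27218}$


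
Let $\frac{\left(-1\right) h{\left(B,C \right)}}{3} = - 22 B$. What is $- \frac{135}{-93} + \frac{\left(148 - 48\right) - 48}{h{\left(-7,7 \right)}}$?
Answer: $\frac{9589}{7161} \approx 1.3391$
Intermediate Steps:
$h{\left(B,C \right)} = 66 B$ ($h{\left(B,C \right)} = - 3 \left(- 22 B\right) = 66 B$)
$- \frac{135}{-93} + \frac{\left(148 - 48\right) - 48}{h{\left(-7,7 \right)}} = - \frac{135}{-93} + \frac{\left(148 - 48\right) - 48}{66 \left(-7\right)} = \left(-135\right) \left(- \frac{1}{93}\right) + \frac{100 - 48}{-462} = \frac{45}{31} + 52 \left(- \frac{1}{462}\right) = \frac{45}{31} - \frac{26}{231} = \frac{9589}{7161}$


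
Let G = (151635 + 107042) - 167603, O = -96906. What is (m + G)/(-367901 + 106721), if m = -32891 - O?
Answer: -155089/261180 ≈ -0.59380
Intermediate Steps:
G = 91074 (G = 258677 - 167603 = 91074)
m = 64015 (m = -32891 - 1*(-96906) = -32891 + 96906 = 64015)
(m + G)/(-367901 + 106721) = (64015 + 91074)/(-367901 + 106721) = 155089/(-261180) = 155089*(-1/261180) = -155089/261180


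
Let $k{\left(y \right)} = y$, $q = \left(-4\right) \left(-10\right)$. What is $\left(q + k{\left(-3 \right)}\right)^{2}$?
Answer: $1369$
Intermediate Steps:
$q = 40$
$\left(q + k{\left(-3 \right)}\right)^{2} = \left(40 - 3\right)^{2} = 37^{2} = 1369$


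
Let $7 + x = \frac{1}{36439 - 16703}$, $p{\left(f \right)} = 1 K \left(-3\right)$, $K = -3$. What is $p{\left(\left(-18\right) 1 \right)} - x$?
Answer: $\frac{315775}{19736} \approx 16.0$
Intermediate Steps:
$p{\left(f \right)} = 9$ ($p{\left(f \right)} = 1 \left(-3\right) \left(-3\right) = \left(-3\right) \left(-3\right) = 9$)
$x = - \frac{138151}{19736}$ ($x = -7 + \frac{1}{36439 - 16703} = -7 + \frac{1}{19736} = - \frac{138151}{19736} \approx -6.9999$)
$p{\left(\left(-18\right) 1 \right)} - x = 9 - - \frac{138151}{19736} = 9 + \frac{138151}{19736} = \frac{315775}{19736}$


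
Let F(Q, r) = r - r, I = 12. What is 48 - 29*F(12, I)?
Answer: 48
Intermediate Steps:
F(Q, r) = 0
48 - 29*F(12, I) = 48 - 29*0 = 48 + 0 = 48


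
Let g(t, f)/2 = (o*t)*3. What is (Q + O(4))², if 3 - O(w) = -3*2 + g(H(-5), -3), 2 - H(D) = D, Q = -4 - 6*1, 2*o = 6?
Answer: 16129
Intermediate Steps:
o = 3 (o = (½)*6 = 3)
Q = -10 (Q = -4 - 6 = -10)
H(D) = 2 - D
g(t, f) = 18*t (g(t, f) = 2*((3*t)*3) = 2*(9*t) = 18*t)
O(w) = -117 (O(w) = 3 - (-3*2 + 18*(2 - 1*(-5))) = 3 - (-6 + 18*(2 + 5)) = 3 - (-6 + 18*7) = 3 - (-6 + 126) = 3 - 1*120 = 3 - 120 = -117)
(Q + O(4))² = (-10 - 117)² = (-127)² = 16129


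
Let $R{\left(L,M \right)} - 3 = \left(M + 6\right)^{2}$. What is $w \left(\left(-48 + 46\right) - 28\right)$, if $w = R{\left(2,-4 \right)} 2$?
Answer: $-420$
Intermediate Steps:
$R{\left(L,M \right)} = 3 + \left(6 + M\right)^{2}$ ($R{\left(L,M \right)} = 3 + \left(M + 6\right)^{2} = 3 + \left(6 + M\right)^{2}$)
$w = 14$ ($w = \left(3 + \left(6 - 4\right)^{2}\right) 2 = \left(3 + 2^{2}\right) 2 = \left(3 + 4\right) 2 = 7 \cdot 2 = 14$)
$w \left(\left(-48 + 46\right) - 28\right) = 14 \left(\left(-48 + 46\right) - 28\right) = 14 \left(-2 - 28\right) = 14 \left(-30\right) = -420$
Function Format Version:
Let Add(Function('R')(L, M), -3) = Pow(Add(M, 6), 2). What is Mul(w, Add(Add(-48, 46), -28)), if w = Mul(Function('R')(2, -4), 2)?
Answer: -420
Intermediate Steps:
Function('R')(L, M) = Add(3, Pow(Add(6, M), 2)) (Function('R')(L, M) = Add(3, Pow(Add(M, 6), 2)) = Add(3, Pow(Add(6, M), 2)))
w = 14 (w = Mul(Add(3, Pow(Add(6, -4), 2)), 2) = Mul(Add(3, Pow(2, 2)), 2) = Mul(Add(3, 4), 2) = Mul(7, 2) = 14)
Mul(w, Add(Add(-48, 46), -28)) = Mul(14, Add(Add(-48, 46), -28)) = Mul(14, Add(-2, -28)) = Mul(14, -30) = -420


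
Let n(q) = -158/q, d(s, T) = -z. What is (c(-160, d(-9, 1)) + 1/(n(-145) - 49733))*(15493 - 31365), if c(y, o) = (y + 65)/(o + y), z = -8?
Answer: -2307486400/232617 ≈ -9919.7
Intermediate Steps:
d(s, T) = 8 (d(s, T) = -1*(-8) = 8)
c(y, o) = (65 + y)/(o + y)
(c(-160, d(-9, 1)) + 1/(n(-145) - 49733))*(15493 - 31365) = ((65 - 160)/(8 - 160) + 1/(-158/(-145) - 49733))*(15493 - 31365) = (-95/(-152) + 1/(-158*(-1/145) - 49733))*(-15872) = (-1/152*(-95) + 1/(158/145 - 49733))*(-15872) = (5/8 + 1/(-7211127/145))*(-15872) = (5/8 - 145/7211127)*(-15872) = (36054475/57689016)*(-15872) = -2307486400/232617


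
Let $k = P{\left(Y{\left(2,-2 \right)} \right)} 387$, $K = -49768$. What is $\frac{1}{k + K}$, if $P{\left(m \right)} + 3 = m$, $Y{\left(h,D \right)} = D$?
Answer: $- \frac{1}{51703} \approx -1.9341 \cdot 10^{-5}$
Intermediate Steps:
$P{\left(m \right)} = -3 + m$
$k = -1935$ ($k = \left(-3 - 2\right) 387 = \left(-5\right) 387 = -1935$)
$\frac{1}{k + K} = \frac{1}{-1935 - 49768} = \frac{1}{-51703} = - \frac{1}{51703}$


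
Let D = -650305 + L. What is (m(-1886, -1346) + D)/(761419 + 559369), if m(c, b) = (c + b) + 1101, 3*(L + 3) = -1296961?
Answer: -1627139/1981182 ≈ -0.82130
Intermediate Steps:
L = -1296970/3 (L = -3 + (⅓)*(-1296961) = -3 - 1296961/3 = -1296970/3 ≈ -4.3232e+5)
m(c, b) = 1101 + b + c (m(c, b) = (b + c) + 1101 = 1101 + b + c)
D = -3247885/3 (D = -650305 - 1296970/3 = -3247885/3 ≈ -1.0826e+6)
(m(-1886, -1346) + D)/(761419 + 559369) = ((1101 - 1346 - 1886) - 3247885/3)/(761419 + 559369) = (-2131 - 3247885/3)/1320788 = -3254278/3*1/1320788 = -1627139/1981182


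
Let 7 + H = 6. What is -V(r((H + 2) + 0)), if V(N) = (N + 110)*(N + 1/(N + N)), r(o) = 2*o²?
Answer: -252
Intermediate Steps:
H = -1 (H = -7 + 6 = -1)
V(N) = (110 + N)*(N + 1/(2*N))
-V(r((H + 2) + 0)) = -(½ + (2*((-1 + 2) + 0)²)² + 55/((2*((-1 + 2) + 0)²)) + 110*(2*((-1 + 2) + 0)²)) = -(½ + (2*(1 + 0)²)² + 55/((2*(1 + 0)²)) + 110*(2*(1 + 0)²)) = -(½ + (2*1²)² + 55/((2*1²)) + 110*(2*1²)) = -(½ + (2*1)² + 55/((2*1)) + 110*(2*1)) = -(½ + 2² + 55/2 + 110*2) = -(½ + 4 + 55*(½) + 220) = -(½ + 4 + 55/2 + 220) = -1*252 = -252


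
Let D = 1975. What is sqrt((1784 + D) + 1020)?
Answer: 9*sqrt(59) ≈ 69.130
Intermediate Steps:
sqrt((1784 + D) + 1020) = sqrt((1784 + 1975) + 1020) = sqrt(3759 + 1020) = sqrt(4779) = 9*sqrt(59)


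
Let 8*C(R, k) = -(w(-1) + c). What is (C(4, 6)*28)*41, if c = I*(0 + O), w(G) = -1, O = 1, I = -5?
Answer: 861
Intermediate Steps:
c = -5 (c = -5*(0 + 1) = -5*1 = -5)
C(R, k) = ¾ (C(R, k) = (-(-1 - 5))/8 = (-1*(-6))/8 = (⅛)*6 = ¾)
(C(4, 6)*28)*41 = ((¾)*28)*41 = 21*41 = 861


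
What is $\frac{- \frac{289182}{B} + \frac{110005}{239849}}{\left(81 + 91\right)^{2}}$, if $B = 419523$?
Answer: $- \frac{7736795301}{992268779082256} \approx -7.7971 \cdot 10^{-6}$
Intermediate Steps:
$\frac{- \frac{289182}{B} + \frac{110005}{239849}}{\left(81 + 91\right)^{2}} = \frac{- \frac{289182}{419523} + \frac{110005}{239849}}{\left(81 + 91\right)^{2}} = \frac{\left(-289182\right) \frac{1}{419523} + 110005 \cdot \frac{1}{239849}}{172^{2}} = \frac{- \frac{96394}{139841} + \frac{110005}{239849}}{29584} = \left(- \frac{7736795301}{33540724009}\right) \frac{1}{29584} = - \frac{7736795301}{992268779082256}$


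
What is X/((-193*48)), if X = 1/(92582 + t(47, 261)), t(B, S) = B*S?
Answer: -1/971321136 ≈ -1.0295e-9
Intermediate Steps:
X = 1/104849 (X = 1/(92582 + 47*261) = 1/(92582 + 12267) = 1/104849 ≈ 9.5375e-6)
X/((-193*48)) = 1/(104849*((-193*48))) = (1/104849)/(-9264) = (1/104849)*(-1/9264) = -1/971321136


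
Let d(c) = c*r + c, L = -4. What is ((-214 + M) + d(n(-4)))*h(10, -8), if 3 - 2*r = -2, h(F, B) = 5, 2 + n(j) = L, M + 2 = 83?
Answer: -770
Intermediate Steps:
M = 81 (M = -2 + 83 = 81)
n(j) = -6 (n(j) = -2 - 4 = -6)
r = 5/2 (r = 3/2 - 1/2*(-2) = 3/2 + 1 = 5/2 ≈ 2.5000)
d(c) = 7*c/2 (d(c) = c*(5/2) + c = 5*c/2 + c = 7*c/2)
((-214 + M) + d(n(-4)))*h(10, -8) = ((-214 + 81) + (7/2)*(-6))*5 = (-133 - 21)*5 = -154*5 = -770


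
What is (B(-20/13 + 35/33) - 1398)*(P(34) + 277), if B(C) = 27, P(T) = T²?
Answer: -1964643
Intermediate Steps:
(B(-20/13 + 35/33) - 1398)*(P(34) + 277) = (27 - 1398)*(34² + 277) = -1371*(1156 + 277) = -1371*1433 = -1964643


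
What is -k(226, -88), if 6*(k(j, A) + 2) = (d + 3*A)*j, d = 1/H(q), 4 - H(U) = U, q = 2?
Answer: 59563/6 ≈ 9927.2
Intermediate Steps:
H(U) = 4 - U
d = 1/2 (d = 1/(4 - 1*2) = 1/(4 - 2) = 1/2 ≈ 0.50000)
k(j, A) = -2 + j*(1/2 + 3*A)/6 (k(j, A) = -2 + ((1/2 + 3*A)*j)/6 = -2 + (j*(1/2 + 3*A))/6 = -2 + j*(1/2 + 3*A)/6)
-k(226, -88) = -(-2 + (1/12)*226 + (1/2)*(-88)*226) = -(-2 + 113/6 - 9944) = -1*(-59563/6) = 59563/6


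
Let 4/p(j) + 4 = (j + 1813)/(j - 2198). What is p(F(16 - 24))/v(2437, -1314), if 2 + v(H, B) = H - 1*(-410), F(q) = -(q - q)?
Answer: -1256/4310175 ≈ -0.00029140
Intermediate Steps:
F(q) = 0 (F(q) = -1*0 = 0)
v(H, B) = 408 + H (v(H, B) = -2 + (H - 1*(-410)) = -2 + (H + 410) = -2 + (410 + H) = 408 + H)
p(j) = 4/(-4 + (1813 + j)/(-2198 + j)) (p(j) = 4/(-4 + (j + 1813)/(j - 2198)) = 4/(-4 + (1813 + j)/(-2198 + j)))
p(F(16 - 24))/v(2437, -1314) = (4*(2198 - 1*0)/(3*(-3535 + 0)))/(408 + 2437) = ((4/3)*(2198 + 0)/(-3535))/2845 = ((4/3)*(-1/3535)*2198)*(1/2845) = -1256/1515*1/2845 = -1256/4310175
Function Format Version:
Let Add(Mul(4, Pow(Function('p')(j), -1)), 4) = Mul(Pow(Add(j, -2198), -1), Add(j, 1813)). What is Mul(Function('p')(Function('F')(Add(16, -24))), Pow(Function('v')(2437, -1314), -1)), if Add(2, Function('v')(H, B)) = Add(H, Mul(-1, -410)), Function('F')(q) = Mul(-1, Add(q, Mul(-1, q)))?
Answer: Rational(-1256, 4310175) ≈ -0.00029140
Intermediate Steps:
Function('F')(q) = 0 (Function('F')(q) = Mul(-1, 0) = 0)
Function('v')(H, B) = Add(408, H) (Function('v')(H, B) = Add(-2, Add(H, Mul(-1, -410))) = Add(-2, Add(H, 410)) = Add(-2, Add(410, H)) = Add(408, H))
Function('p')(j) = Mul(4, Pow(Add(-4, Mul(Pow(Add(-2198, j), -1), Add(1813, j))), -1)) (Function('p')(j) = Mul(4, Pow(Add(-4, Mul(Pow(Add(j, -2198), -1), Add(j, 1813))), -1)) = Mul(4, Pow(Add(-4, Mul(Pow(Add(-2198, j), -1), Add(1813, j))), -1)))
Mul(Function('p')(Function('F')(Add(16, -24))), Pow(Function('v')(2437, -1314), -1)) = Mul(Mul(Rational(4, 3), Pow(Add(-3535, 0), -1), Add(2198, Mul(-1, 0))), Pow(Add(408, 2437), -1)) = Mul(Mul(Rational(4, 3), Pow(-3535, -1), Add(2198, 0)), Pow(2845, -1)) = Mul(Mul(Rational(4, 3), Rational(-1, 3535), 2198), Rational(1, 2845)) = Mul(Rational(-1256, 1515), Rational(1, 2845)) = Rational(-1256, 4310175)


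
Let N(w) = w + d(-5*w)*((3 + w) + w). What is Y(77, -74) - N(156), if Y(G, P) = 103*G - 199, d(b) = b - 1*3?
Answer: 254221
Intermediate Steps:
d(b) = -3 + b (d(b) = b - 3 = -3 + b)
N(w) = w + (-3 - 5*w)*(3 + 2*w) (N(w) = w + (-3 - 5*w)*((3 + w) + w) = w + (-3 - 5*w)*(3 + 2*w))
Y(G, P) = -199 + 103*G
Y(77, -74) - N(156) = (-199 + 103*77) - (-9 - 20*156 - 10*156**2) = (-199 + 7931) - (-9 - 3120 - 10*24336) = 7732 - (-9 - 3120 - 243360) = 7732 - 1*(-246489) = 7732 + 246489 = 254221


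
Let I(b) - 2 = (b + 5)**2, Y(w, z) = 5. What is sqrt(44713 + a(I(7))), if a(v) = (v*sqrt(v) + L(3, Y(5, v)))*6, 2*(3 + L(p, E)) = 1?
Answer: sqrt(44698 + 876*sqrt(146)) ≈ 235.12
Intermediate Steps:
L(p, E) = -5/2 (L(p, E) = -3 + (1/2)*1 = -3 + 1/2 = -5/2)
I(b) = 2 + (5 + b)**2 (I(b) = 2 + (b + 5)**2 = 2 + (5 + b)**2)
a(v) = -15 + 6*v**(3/2) (a(v) = (v*sqrt(v) - 5/2)*6 = (v**(3/2) - 5/2)*6 = (-5/2 + v**(3/2))*6 = -15 + 6*v**(3/2))
sqrt(44713 + a(I(7))) = sqrt(44713 + (-15 + 6*(2 + (5 + 7)**2)**(3/2))) = sqrt(44713 + (-15 + 6*(2 + 12**2)**(3/2))) = sqrt(44713 + (-15 + 6*(2 + 144)**(3/2))) = sqrt(44713 + (-15 + 6*146**(3/2))) = sqrt(44713 + (-15 + 6*(146*sqrt(146)))) = sqrt(44713 + (-15 + 876*sqrt(146))) = sqrt(44698 + 876*sqrt(146))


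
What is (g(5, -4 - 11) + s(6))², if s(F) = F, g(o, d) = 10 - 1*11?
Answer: 25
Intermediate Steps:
g(o, d) = -1 (g(o, d) = 10 - 11 = -1)
(g(5, -4 - 11) + s(6))² = (-1 + 6)² = 5² = 25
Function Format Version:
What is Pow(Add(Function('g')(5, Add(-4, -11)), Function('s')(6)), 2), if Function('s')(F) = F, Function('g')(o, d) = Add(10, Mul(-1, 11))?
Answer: 25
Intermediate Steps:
Function('g')(o, d) = -1 (Function('g')(o, d) = Add(10, -11) = -1)
Pow(Add(Function('g')(5, Add(-4, -11)), Function('s')(6)), 2) = Pow(Add(-1, 6), 2) = Pow(5, 2) = 25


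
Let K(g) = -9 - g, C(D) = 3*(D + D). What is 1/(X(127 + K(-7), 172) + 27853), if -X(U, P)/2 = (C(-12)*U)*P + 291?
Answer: 1/3123271 ≈ 3.2018e-7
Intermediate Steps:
C(D) = 6*D (C(D) = 3*(2*D) = 6*D)
X(U, P) = -582 + 144*P*U (X(U, P) = -2*(((6*(-12))*U)*P + 291) = -2*((-72*U)*P + 291) = -2*(-72*P*U + 291) = -2*(291 - 72*P*U) = -582 + 144*P*U)
1/(X(127 + K(-7), 172) + 27853) = 1/((-582 + 144*172*(127 + (-9 - 1*(-7)))) + 27853) = 1/((-582 + 144*172*(127 + (-9 + 7))) + 27853) = 1/((-582 + 144*172*(127 - 2)) + 27853) = 1/((-582 + 144*172*125) + 27853) = 1/((-582 + 3096000) + 27853) = 1/(3095418 + 27853) = 1/3123271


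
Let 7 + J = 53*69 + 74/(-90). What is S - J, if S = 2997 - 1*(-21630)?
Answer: 944002/45 ≈ 20978.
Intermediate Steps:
S = 24627 (S = 2997 + 21630 = 24627)
J = 164213/45 (J = -7 + (53*69 + 74/(-90)) = -7 + (3657 + 74*(-1/90)) = -7 + (3657 - 37/45) = -7 + 164528/45 = 164213/45 ≈ 3649.2)
S - J = 24627 - 1*164213/45 = 24627 - 164213/45 = 944002/45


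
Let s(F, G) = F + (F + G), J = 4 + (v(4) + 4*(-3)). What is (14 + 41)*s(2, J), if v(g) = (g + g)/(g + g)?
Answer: -165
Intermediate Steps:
v(g) = 1 (v(g) = (2*g)/((2*g)) = (2*g)*(1/(2*g)) = 1)
J = -7 (J = 4 + (1 + 4*(-3)) = 4 + (1 - 12) = 4 - 11 = -7)
s(F, G) = G + 2*F
(14 + 41)*s(2, J) = (14 + 41)*(-7 + 2*2) = 55*(-7 + 4) = 55*(-3) = -165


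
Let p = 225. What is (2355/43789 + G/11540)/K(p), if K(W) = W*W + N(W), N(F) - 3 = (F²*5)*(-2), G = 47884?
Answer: -265496147/28779651810915 ≈ -9.2251e-6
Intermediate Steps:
N(F) = 3 - 10*F² (N(F) = 3 + (F²*5)*(-2) = 3 + (5*F²)*(-2) = 3 - 10*F²)
K(W) = 3 - 9*W² (K(W) = W*W + (3 - 10*W²) = W² + (3 - 10*W²) = 3 - 9*W²)
(2355/43789 + G/11540)/K(p) = (2355/43789 + 47884/11540)/(3 - 9*225²) = (2355*(1/43789) + 47884*(1/11540))/(3 - 9*50625) = (2355/43789 + 11971/2885)/(3 - 455625) = (530992294/126331265)/(-455622) = (530992294/126331265)*(-1/455622) = -265496147/28779651810915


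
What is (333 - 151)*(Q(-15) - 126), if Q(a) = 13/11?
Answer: -249886/11 ≈ -22717.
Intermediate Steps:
Q(a) = 13/11 (Q(a) = 13*(1/11) = 13/11)
(333 - 151)*(Q(-15) - 126) = (333 - 151)*(13/11 - 126) = 182*(-1373/11) = -249886/11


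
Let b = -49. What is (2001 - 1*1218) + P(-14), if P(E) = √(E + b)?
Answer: 783 + 3*I*√7 ≈ 783.0 + 7.9373*I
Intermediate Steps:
P(E) = √(-49 + E) (P(E) = √(E - 49) = √(-49 + E))
(2001 - 1*1218) + P(-14) = (2001 - 1*1218) + √(-49 - 14) = (2001 - 1218) + √(-63) = 783 + 3*I*√7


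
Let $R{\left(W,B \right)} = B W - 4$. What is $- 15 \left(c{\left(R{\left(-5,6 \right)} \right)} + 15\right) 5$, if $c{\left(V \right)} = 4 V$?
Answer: $9075$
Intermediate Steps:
$R{\left(W,B \right)} = -4 + B W$
$- 15 \left(c{\left(R{\left(-5,6 \right)} \right)} + 15\right) 5 = - 15 \left(4 \left(-4 + 6 \left(-5\right)\right) + 15\right) 5 = - 15 \left(4 \left(-4 - 30\right) + 15\right) 5 = - 15 \left(4 \left(-34\right) + 15\right) 5 = - 15 \left(-136 + 15\right) 5 = \left(-15\right) \left(-121\right) 5 = 1815 \cdot 5 = 9075$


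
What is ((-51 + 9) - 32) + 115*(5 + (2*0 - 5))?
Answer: -74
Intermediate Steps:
((-51 + 9) - 32) + 115*(5 + (2*0 - 5)) = (-42 - 32) + 115*(5 + (0 - 5)) = -74 + 115*(5 - 5) = -74 + 115*0 = -74 + 0 = -74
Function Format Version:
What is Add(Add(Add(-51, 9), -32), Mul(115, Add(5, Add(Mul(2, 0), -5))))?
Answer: -74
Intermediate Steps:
Add(Add(Add(-51, 9), -32), Mul(115, Add(5, Add(Mul(2, 0), -5)))) = Add(Add(-42, -32), Mul(115, Add(5, Add(0, -5)))) = Add(-74, Mul(115, Add(5, -5))) = Add(-74, Mul(115, 0)) = Add(-74, 0) = -74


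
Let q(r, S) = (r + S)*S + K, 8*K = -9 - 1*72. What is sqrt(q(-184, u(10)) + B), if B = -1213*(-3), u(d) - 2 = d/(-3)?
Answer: sqrt(558142)/12 ≈ 62.257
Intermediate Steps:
u(d) = 2 - d/3 (u(d) = 2 + d/(-3) = 2 + d*(-1/3) = 2 - d/3)
K = -81/8 (K = (-9 - 1*72)/8 = (-9 - 72)/8 = (1/8)*(-81) = -81/8 ≈ -10.125)
q(r, S) = -81/8 + S*(S + r) (q(r, S) = (r + S)*S - 81/8 = (S + r)*S - 81/8 = S*(S + r) - 81/8 = -81/8 + S*(S + r))
B = 3639
sqrt(q(-184, u(10)) + B) = sqrt((-81/8 + (2 - 1/3*10)**2 + (2 - 1/3*10)*(-184)) + 3639) = sqrt((-81/8 + (2 - 10/3)**2 + (2 - 10/3)*(-184)) + 3639) = sqrt((-81/8 + (-4/3)**2 - 4/3*(-184)) + 3639) = sqrt((-81/8 + 16/9 + 736/3) + 3639) = sqrt(17063/72 + 3639) = sqrt(279071/72) = sqrt(558142)/12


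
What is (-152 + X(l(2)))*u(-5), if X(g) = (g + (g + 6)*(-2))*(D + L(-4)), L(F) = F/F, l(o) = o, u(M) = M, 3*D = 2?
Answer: 2630/3 ≈ 876.67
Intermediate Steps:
D = ⅔ (D = (⅓)*2 = ⅔ ≈ 0.66667)
L(F) = 1
X(g) = -20 - 5*g/3 (X(g) = (g + (g + 6)*(-2))*(⅔ + 1) = (g + (6 + g)*(-2))*(5/3) = (g + (-12 - 2*g))*(5/3) = (-12 - g)*(5/3) = -20 - 5*g/3)
(-152 + X(l(2)))*u(-5) = (-152 + (-20 - 5/3*2))*(-5) = (-152 + (-20 - 10/3))*(-5) = (-152 - 70/3)*(-5) = -526/3*(-5) = 2630/3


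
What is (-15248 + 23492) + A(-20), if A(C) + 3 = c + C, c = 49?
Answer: 8270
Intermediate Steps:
A(C) = 46 + C (A(C) = -3 + (49 + C) = 46 + C)
(-15248 + 23492) + A(-20) = (-15248 + 23492) + (46 - 20) = 8244 + 26 = 8270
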